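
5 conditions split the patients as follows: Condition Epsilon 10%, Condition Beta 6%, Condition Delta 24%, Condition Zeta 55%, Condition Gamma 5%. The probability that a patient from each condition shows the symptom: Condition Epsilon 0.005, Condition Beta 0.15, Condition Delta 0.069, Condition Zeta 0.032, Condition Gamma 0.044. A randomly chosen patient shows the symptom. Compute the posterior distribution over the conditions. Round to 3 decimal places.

Condition Epsilon 0.011, Condition Beta 0.196, Condition Delta 0.361, Condition Zeta 0.384, Condition Gamma 0.048

By Bayes' rule, posterior ∝ prior × likelihood:
  Condition Epsilon: 0.1 × 0.005 = 0.0005
  Condition Beta: 0.06 × 0.15 = 0.009
  Condition Delta: 0.24 × 0.069 = 0.01656
  Condition Zeta: 0.55 × 0.032 = 0.0176
  Condition Gamma: 0.05 × 0.044 = 0.0022
Total = 0.04586.
P(Condition Epsilon | symptomatic) = 0.0005/0.04586 ≈ 0.011
P(Condition Beta | symptomatic) = 0.009/0.04586 ≈ 0.196
P(Condition Delta | symptomatic) = 0.01656/0.04586 ≈ 0.361
P(Condition Zeta | symptomatic) = 0.0176/0.04586 ≈ 0.384
P(Condition Gamma | symptomatic) = 0.0022/0.04586 ≈ 0.048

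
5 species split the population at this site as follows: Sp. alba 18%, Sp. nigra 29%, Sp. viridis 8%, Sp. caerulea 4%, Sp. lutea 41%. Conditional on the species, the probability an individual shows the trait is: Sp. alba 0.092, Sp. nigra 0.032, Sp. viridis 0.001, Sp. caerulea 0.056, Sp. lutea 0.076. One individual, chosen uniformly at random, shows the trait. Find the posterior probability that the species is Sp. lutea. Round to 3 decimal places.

0.525

Unnormalized posteriors (prior × likelihood):
  Sp. alba: 0.18 × 0.092 = 0.01656
  Sp. nigra: 0.29 × 0.032 = 0.00928
  Sp. viridis: 0.08 × 0.001 = 0.00008
  Sp. caerulea: 0.04 × 0.056 = 0.00224
  Sp. lutea: 0.41 × 0.076 = 0.03116
Sum = 0.05932.
P(Sp. lutea | evidence) = 0.03116 / 0.05932 ≈ 0.525.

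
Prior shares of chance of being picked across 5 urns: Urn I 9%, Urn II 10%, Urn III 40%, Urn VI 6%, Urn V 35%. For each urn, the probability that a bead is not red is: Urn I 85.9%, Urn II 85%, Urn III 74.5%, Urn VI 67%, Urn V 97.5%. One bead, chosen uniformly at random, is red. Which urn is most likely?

Urn III

Taking complements, P(red | each) = Urn I 0.141, Urn II 0.15, Urn III 0.255, Urn VI 0.33, Urn V 0.025.
Compute prior × likelihood for every hypothesis:
  Urn I: 0.09 × 0.141 = 0.01269
  Urn II: 0.1 × 0.15 = 0.015
  Urn III: 0.4 × 0.255 = 0.102
  Urn VI: 0.06 × 0.33 = 0.0198
  Urn V: 0.35 × 0.025 = 0.00875
Sum = 0.15824.
Largest term belongs to Urn III, so Urn III is most probable.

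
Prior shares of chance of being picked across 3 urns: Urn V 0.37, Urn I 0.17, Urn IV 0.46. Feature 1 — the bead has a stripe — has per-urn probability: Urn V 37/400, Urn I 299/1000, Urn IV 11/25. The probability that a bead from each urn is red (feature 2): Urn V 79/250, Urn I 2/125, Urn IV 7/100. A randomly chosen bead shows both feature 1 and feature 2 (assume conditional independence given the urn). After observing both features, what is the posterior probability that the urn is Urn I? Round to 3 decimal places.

By Bayes' rule, posterior ∝ prior × likelihood:
  Urn V: 0.37 × 0.0925 × 0.316 = 0.0108151
  Urn I: 0.17 × 0.299 × 0.016 = 0.00081328
  Urn IV: 0.46 × 0.44 × 0.07 = 0.014168
Total = 0.02579638.
P(Urn I | evidence) = 0.00081328 / 0.02579638 ≈ 0.032.

0.032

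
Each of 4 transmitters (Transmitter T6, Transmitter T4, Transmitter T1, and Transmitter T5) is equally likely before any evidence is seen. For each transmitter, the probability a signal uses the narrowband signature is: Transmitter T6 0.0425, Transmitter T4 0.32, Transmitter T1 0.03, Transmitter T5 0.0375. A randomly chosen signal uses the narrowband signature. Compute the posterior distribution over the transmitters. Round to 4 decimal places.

With a uniform prior (1/4 each), posterior ∝ likelihood:
  Transmitter T6: 0.0425
  Transmitter T4: 0.32
  Transmitter T1: 0.03
  Transmitter T5: 0.0375
Total = 0.43.
P(Transmitter T6 | narrowband) = 0.0425/0.43 ≈ 0.0988
P(Transmitter T4 | narrowband) = 0.32/0.43 ≈ 0.7442
P(Transmitter T1 | narrowband) = 0.03/0.43 ≈ 0.0698
P(Transmitter T5 | narrowband) = 0.0375/0.43 ≈ 0.0872

Transmitter T6 0.0988, Transmitter T4 0.7442, Transmitter T1 0.0698, Transmitter T5 0.0872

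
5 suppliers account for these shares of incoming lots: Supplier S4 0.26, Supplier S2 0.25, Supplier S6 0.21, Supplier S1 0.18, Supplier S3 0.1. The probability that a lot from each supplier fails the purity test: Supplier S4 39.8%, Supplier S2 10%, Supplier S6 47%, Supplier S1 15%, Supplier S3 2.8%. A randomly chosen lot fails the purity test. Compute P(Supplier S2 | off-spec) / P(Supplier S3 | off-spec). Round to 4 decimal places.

Unnormalized posteriors (prior × likelihood):
  Supplier S4: 0.26 × 0.398 = 0.10348
  Supplier S2: 0.25 × 0.1 = 0.025
  Supplier S6: 0.21 × 0.47 = 0.0987
  Supplier S1: 0.18 × 0.15 = 0.027
  Supplier S3: 0.1 × 0.028 = 0.0028
Total = 0.25698.
The ratio is 0.025 / 0.0028 (the normalizer cancels) = 8.9286.

8.9286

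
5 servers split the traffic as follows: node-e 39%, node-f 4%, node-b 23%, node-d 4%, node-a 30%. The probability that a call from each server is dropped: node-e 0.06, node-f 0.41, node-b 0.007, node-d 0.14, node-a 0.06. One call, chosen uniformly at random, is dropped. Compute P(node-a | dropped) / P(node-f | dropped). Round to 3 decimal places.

1.098

Unnormalized posteriors (prior × likelihood):
  node-e: 0.39 × 0.06 = 0.0234
  node-f: 0.04 × 0.41 = 0.0164
  node-b: 0.23 × 0.007 = 0.00161
  node-d: 0.04 × 0.14 = 0.0056
  node-a: 0.3 × 0.06 = 0.018
Normalizing constant = 0.06501.
The ratio is 0.018 / 0.0164 (the normalizer cancels) = 1.098.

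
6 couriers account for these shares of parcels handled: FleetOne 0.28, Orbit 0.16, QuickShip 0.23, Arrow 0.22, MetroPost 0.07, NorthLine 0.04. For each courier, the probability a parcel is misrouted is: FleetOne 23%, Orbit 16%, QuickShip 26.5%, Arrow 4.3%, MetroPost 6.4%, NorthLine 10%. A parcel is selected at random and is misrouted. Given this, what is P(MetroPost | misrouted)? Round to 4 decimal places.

0.0265

Compute prior × likelihood for every hypothesis:
  FleetOne: 0.28 × 0.23 = 0.0644
  Orbit: 0.16 × 0.16 = 0.0256
  QuickShip: 0.23 × 0.265 = 0.06095
  Arrow: 0.22 × 0.043 = 0.00946
  MetroPost: 0.07 × 0.064 = 0.00448
  NorthLine: 0.04 × 0.1 = 0.004
Total = 0.16889.
P(MetroPost | evidence) = 0.00448 / 0.16889 ≈ 0.0265.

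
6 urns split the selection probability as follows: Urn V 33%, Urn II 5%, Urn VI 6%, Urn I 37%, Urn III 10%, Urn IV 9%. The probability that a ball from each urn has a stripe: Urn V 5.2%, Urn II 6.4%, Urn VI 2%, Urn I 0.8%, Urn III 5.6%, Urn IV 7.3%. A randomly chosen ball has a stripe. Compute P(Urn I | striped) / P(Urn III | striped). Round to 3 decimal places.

0.529

By Bayes' rule, posterior ∝ prior × likelihood:
  Urn V: 0.33 × 0.052 = 0.01716
  Urn II: 0.05 × 0.064 = 0.0032
  Urn VI: 0.06 × 0.02 = 0.0012
  Urn I: 0.37 × 0.008 = 0.00296
  Urn III: 0.1 × 0.056 = 0.0056
  Urn IV: 0.09 × 0.073 = 0.00657
Sum = 0.03669.
The ratio is 0.00296 / 0.0056 (the normalizer cancels) = 0.529.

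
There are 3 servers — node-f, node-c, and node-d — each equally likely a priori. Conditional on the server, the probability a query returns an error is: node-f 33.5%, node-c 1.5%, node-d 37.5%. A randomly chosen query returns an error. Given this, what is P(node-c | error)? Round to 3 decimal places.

0.021

Since the prior is uniform, the posterior is proportional to the likelihood:
  node-f: 0.335
  node-c: 0.015
  node-d: 0.375
Sum = 0.725.
P(node-c | evidence) = 0.015 / 0.725 ≈ 0.021.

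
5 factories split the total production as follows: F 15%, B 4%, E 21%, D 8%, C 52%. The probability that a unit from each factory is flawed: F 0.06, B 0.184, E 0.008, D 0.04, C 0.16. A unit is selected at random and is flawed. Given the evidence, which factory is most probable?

C

By Bayes' rule, posterior ∝ prior × likelihood:
  F: 0.15 × 0.06 = 0.009
  B: 0.04 × 0.184 = 0.00736
  E: 0.21 × 0.008 = 0.00168
  D: 0.08 × 0.04 = 0.0032
  C: 0.52 × 0.16 = 0.0832
Sum = 0.10444.
Largest term belongs to C, so C is most probable.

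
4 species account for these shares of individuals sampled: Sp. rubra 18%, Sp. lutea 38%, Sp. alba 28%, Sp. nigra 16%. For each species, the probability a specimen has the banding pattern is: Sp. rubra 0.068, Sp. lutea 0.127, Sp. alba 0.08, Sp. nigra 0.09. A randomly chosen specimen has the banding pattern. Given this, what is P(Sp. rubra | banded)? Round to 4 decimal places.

0.1258

Prior × likelihood for each hypothesis:
  Sp. rubra: 0.18 × 0.068 = 0.01224
  Sp. lutea: 0.38 × 0.127 = 0.04826
  Sp. alba: 0.28 × 0.08 = 0.0224
  Sp. nigra: 0.16 × 0.09 = 0.0144
Sum = 0.0973.
P(Sp. rubra | evidence) = 0.01224 / 0.0973 ≈ 0.1258.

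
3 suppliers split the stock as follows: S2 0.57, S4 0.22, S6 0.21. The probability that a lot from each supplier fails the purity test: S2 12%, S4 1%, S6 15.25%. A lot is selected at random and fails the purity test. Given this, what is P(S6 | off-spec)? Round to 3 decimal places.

Compute prior × likelihood for every hypothesis:
  S2: 0.57 × 0.12 = 0.0684
  S4: 0.22 × 0.01 = 0.0022
  S6: 0.21 × 0.1525 = 0.032025
Total = 0.102625.
P(S6 | evidence) = 0.032025 / 0.102625 ≈ 0.312.

0.312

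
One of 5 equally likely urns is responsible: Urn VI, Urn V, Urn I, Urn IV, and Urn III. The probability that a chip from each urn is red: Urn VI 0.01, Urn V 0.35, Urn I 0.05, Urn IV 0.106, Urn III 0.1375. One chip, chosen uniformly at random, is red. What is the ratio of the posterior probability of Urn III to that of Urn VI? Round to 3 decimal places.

13.750

With a uniform prior (1/5 each), posterior ∝ likelihood:
  Urn VI: 0.01
  Urn V: 0.35
  Urn I: 0.05
  Urn IV: 0.106
  Urn III: 0.1375
Normalizing constant = 0.6535.
The ratio is 0.1375 / 0.01 (the normalizer cancels) = 13.750.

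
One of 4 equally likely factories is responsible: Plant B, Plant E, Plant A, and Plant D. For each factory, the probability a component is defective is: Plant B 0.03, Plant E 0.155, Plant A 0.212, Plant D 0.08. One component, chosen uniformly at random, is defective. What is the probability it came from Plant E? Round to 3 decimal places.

Since the prior is uniform, the posterior is proportional to the likelihood:
  Plant B: 0.03
  Plant E: 0.155
  Plant A: 0.212
  Plant D: 0.08
Sum = 0.477.
P(Plant E | evidence) = 0.155 / 0.477 ≈ 0.325.

0.325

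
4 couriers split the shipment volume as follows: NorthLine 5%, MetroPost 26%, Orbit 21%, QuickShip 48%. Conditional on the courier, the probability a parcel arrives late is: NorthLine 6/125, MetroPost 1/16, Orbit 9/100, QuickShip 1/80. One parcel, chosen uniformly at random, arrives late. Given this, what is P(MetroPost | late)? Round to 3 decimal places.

Unnormalized posteriors (prior × likelihood):
  NorthLine: 0.05 × 0.048 = 0.0024
  MetroPost: 0.26 × 0.0625 = 0.01625
  Orbit: 0.21 × 0.09 = 0.0189
  QuickShip: 0.48 × 0.0125 = 0.006
Sum = 0.04355.
P(MetroPost | evidence) = 0.01625 / 0.04355 ≈ 0.373.

0.373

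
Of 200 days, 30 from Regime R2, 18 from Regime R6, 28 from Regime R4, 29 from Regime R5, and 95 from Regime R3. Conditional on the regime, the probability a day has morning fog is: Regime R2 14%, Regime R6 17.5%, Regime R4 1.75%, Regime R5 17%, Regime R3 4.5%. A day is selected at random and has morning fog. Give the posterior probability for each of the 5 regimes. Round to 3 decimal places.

By Bayes' rule, posterior ∝ prior × likelihood:
  Regime R2: 0.15 × 0.14 = 0.021
  Regime R6: 0.09 × 0.175 = 0.01575
  Regime R4: 0.14 × 0.0175 = 0.00245
  Regime R5: 0.145 × 0.17 = 0.02465
  Regime R3: 0.475 × 0.045 = 0.021375
Normalizing constant = 0.085225.
P(Regime R2 | fog) = 0.021/0.085225 ≈ 0.246
P(Regime R6 | fog) = 0.01575/0.085225 ≈ 0.185
P(Regime R4 | fog) = 0.00245/0.085225 ≈ 0.029
P(Regime R5 | fog) = 0.02465/0.085225 ≈ 0.289
P(Regime R3 | fog) = 0.021375/0.085225 ≈ 0.251
(Check: 0.246+0.185+0.029+0.289+0.251 = 1.000.)

Regime R2 0.246, Regime R6 0.185, Regime R4 0.029, Regime R5 0.289, Regime R3 0.251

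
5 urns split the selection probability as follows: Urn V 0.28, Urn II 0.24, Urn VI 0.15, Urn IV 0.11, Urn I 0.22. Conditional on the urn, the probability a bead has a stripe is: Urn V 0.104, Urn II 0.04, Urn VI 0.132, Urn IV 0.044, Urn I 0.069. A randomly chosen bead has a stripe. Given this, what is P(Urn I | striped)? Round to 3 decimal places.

0.193

Prior × likelihood for each hypothesis:
  Urn V: 0.28 × 0.104 = 0.02912
  Urn II: 0.24 × 0.04 = 0.0096
  Urn VI: 0.15 × 0.132 = 0.0198
  Urn IV: 0.11 × 0.044 = 0.00484
  Urn I: 0.22 × 0.069 = 0.01518
Normalizing constant = 0.07854.
P(Urn I | evidence) = 0.01518 / 0.07854 ≈ 0.193.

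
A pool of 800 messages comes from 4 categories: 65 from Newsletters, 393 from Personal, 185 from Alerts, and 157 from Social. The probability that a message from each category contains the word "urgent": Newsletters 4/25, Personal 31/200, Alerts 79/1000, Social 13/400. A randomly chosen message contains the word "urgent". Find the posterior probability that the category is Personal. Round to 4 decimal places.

0.6692

Unnormalized posteriors (prior × likelihood):
  Newsletters: 0.08125 × 0.16 = 0.013
  Personal: 0.49125 × 0.155 = 0.07614375
  Alerts: 0.23125 × 0.079 = 0.01826875
  Social: 0.19625 × 0.0325 = 0.006378125
Normalizing constant = 0.113790625.
P(Personal | evidence) = 0.07614375 / 0.113790625 ≈ 0.6692.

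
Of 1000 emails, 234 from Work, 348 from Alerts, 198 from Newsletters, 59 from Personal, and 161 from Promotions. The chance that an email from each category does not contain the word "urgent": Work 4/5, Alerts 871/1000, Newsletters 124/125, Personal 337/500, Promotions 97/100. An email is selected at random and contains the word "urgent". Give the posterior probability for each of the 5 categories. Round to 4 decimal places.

Work 0.3988, Alerts 0.3826, Newsletters 0.0135, Personal 0.1639, Promotions 0.0412

Taking complements, P(urgent-flag | each) = Work 0.2, Alerts 0.129, Newsletters 0.008, Personal 0.326, Promotions 0.03.
Unnormalized posteriors (prior × likelihood):
  Work: 0.234 × 0.2 = 0.0468
  Alerts: 0.348 × 0.129 = 0.044892
  Newsletters: 0.198 × 0.008 = 0.001584
  Personal: 0.059 × 0.326 = 0.019234
  Promotions: 0.161 × 0.03 = 0.00483
Sum = 0.11734.
P(Work | urgent-flag) = 0.0468/0.11734 ≈ 0.3988
P(Alerts | urgent-flag) = 0.044892/0.11734 ≈ 0.3826
P(Newsletters | urgent-flag) = 0.001584/0.11734 ≈ 0.0135
P(Personal | urgent-flag) = 0.019234/0.11734 ≈ 0.1639
P(Promotions | urgent-flag) = 0.00483/0.11734 ≈ 0.0412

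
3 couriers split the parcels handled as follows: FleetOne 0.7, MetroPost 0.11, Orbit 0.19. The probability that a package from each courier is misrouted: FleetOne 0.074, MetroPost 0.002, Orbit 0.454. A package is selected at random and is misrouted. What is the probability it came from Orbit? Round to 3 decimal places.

Unnormalized posteriors (prior × likelihood):
  FleetOne: 0.7 × 0.074 = 0.0518
  MetroPost: 0.11 × 0.002 = 0.00022
  Orbit: 0.19 × 0.454 = 0.08626
Total = 0.13828.
P(Orbit | evidence) = 0.08626 / 0.13828 ≈ 0.624.

0.624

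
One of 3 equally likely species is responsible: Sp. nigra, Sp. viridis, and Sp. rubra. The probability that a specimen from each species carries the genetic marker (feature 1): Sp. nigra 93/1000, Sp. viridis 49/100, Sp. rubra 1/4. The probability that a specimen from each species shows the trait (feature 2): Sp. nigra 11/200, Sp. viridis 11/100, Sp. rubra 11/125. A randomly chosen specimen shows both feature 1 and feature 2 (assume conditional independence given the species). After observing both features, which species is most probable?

With a uniform prior (1/3 each), posterior ∝ likelihood:
  Sp. nigra: 0.093 × 0.055 = 0.005115
  Sp. viridis: 0.49 × 0.11 = 0.0539
  Sp. rubra: 0.25 × 0.088 = 0.022
Total = 0.081015.
Largest term belongs to Sp. viridis, so Sp. viridis is most probable.

Sp. viridis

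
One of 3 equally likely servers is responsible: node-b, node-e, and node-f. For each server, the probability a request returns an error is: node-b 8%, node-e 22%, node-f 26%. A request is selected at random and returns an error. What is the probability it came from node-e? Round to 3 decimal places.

Since the prior is uniform, the posterior is proportional to the likelihood:
  node-b: 0.08
  node-e: 0.22
  node-f: 0.26
Total = 0.56.
P(node-e | evidence) = 0.22 / 0.56 ≈ 0.393.

0.393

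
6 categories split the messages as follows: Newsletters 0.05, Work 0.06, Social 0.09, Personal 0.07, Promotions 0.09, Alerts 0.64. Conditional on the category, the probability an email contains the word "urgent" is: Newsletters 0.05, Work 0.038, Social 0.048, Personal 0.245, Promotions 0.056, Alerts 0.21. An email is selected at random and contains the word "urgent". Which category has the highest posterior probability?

Alerts

Unnormalized posteriors (prior × likelihood):
  Newsletters: 0.05 × 0.05 = 0.0025
  Work: 0.06 × 0.038 = 0.00228
  Social: 0.09 × 0.048 = 0.00432
  Personal: 0.07 × 0.245 = 0.01715
  Promotions: 0.09 × 0.056 = 0.00504
  Alerts: 0.64 × 0.21 = 0.1344
Total = 0.16569.
Largest term belongs to Alerts, so Alerts is most probable.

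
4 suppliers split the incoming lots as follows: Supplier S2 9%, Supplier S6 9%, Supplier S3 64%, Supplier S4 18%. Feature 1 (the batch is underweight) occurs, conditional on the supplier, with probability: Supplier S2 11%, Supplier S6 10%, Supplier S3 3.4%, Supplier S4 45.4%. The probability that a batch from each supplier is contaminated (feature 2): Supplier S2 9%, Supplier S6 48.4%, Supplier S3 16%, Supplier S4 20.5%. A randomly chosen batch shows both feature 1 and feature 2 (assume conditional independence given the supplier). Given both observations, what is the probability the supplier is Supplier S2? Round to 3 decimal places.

Prior × likelihood for each hypothesis:
  Supplier S2: 0.09 × 0.11 × 0.09 = 0.000891
  Supplier S6: 0.09 × 0.1 × 0.484 = 0.004356
  Supplier S3: 0.64 × 0.034 × 0.16 = 0.0034816
  Supplier S4: 0.18 × 0.454 × 0.205 = 0.0167526
Total = 0.0254812.
P(Supplier S2 | evidence) = 0.000891 / 0.0254812 ≈ 0.035.

0.035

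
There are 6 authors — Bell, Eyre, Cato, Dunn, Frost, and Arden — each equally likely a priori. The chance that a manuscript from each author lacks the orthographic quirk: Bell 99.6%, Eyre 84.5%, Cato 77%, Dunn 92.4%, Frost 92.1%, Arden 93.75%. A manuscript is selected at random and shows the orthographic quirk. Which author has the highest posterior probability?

Cato

Taking complements, P(quirk | each) = Bell 0.004, Eyre 0.155, Cato 0.23, Dunn 0.076, Frost 0.079, Arden 0.0625.
With a uniform prior (1/6 each), posterior ∝ likelihood:
  Bell: 0.004
  Eyre: 0.155
  Cato: 0.23
  Dunn: 0.076
  Frost: 0.079
  Arden: 0.0625
Sum = 0.6065.
Largest term belongs to Cato, so Cato is most probable.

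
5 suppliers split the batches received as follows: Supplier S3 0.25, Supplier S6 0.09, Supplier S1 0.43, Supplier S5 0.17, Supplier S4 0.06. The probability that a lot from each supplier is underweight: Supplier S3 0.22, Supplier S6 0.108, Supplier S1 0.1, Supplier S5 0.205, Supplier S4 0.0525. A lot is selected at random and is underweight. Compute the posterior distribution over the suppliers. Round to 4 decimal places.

Supplier S3 0.3774, Supplier S6 0.0667, Supplier S1 0.2951, Supplier S5 0.2392, Supplier S4 0.0216

Prior × likelihood for each hypothesis:
  Supplier S3: 0.25 × 0.22 = 0.055
  Supplier S6: 0.09 × 0.108 = 0.00972
  Supplier S1: 0.43 × 0.1 = 0.043
  Supplier S5: 0.17 × 0.205 = 0.03485
  Supplier S4: 0.06 × 0.0525 = 0.00315
Normalizing constant = 0.14572.
P(Supplier S3 | underweight) = 0.055/0.14572 ≈ 0.3774
P(Supplier S6 | underweight) = 0.00972/0.14572 ≈ 0.0667
P(Supplier S1 | underweight) = 0.043/0.14572 ≈ 0.2951
P(Supplier S5 | underweight) = 0.03485/0.14572 ≈ 0.2392
P(Supplier S4 | underweight) = 0.00315/0.14572 ≈ 0.0216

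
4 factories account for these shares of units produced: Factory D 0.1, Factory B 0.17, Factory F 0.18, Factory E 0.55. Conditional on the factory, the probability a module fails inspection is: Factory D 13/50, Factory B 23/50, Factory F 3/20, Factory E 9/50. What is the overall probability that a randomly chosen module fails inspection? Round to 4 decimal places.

Compute prior × likelihood for every hypothesis:
  Factory D: 0.1 × 0.26 = 0.026
  Factory B: 0.17 × 0.46 = 0.0782
  Factory F: 0.18 × 0.15 = 0.027
  Factory E: 0.55 × 0.18 = 0.099
P(nonconforming) = 0.026 + 0.0782 + 0.027 + 0.099 = 0.2302 → 0.2302.

0.2302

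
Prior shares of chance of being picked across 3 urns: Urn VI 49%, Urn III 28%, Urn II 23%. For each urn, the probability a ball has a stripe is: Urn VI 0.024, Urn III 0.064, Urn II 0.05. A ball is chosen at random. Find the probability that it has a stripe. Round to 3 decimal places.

Prior × likelihood for each hypothesis:
  Urn VI: 0.49 × 0.024 = 0.01176
  Urn III: 0.28 × 0.064 = 0.01792
  Urn II: 0.23 × 0.05 = 0.0115
P(striped) = 0.01176 + 0.01792 + 0.0115 = 0.04118 → 0.041.

0.041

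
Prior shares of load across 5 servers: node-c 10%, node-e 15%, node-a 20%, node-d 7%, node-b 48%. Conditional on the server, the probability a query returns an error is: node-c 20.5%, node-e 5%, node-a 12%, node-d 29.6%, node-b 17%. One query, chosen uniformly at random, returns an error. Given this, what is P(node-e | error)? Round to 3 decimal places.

0.049

Compute prior × likelihood for every hypothesis:
  node-c: 0.1 × 0.205 = 0.0205
  node-e: 0.15 × 0.05 = 0.0075
  node-a: 0.2 × 0.12 = 0.024
  node-d: 0.07 × 0.296 = 0.02072
  node-b: 0.48 × 0.17 = 0.0816
Total = 0.15432.
P(node-e | evidence) = 0.0075 / 0.15432 ≈ 0.049.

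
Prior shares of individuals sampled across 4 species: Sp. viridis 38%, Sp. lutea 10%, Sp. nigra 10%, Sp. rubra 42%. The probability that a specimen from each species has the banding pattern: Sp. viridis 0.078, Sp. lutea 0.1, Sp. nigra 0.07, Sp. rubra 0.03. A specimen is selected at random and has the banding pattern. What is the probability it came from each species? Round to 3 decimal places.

Compute prior × likelihood for every hypothesis:
  Sp. viridis: 0.38 × 0.078 = 0.02964
  Sp. lutea: 0.1 × 0.1 = 0.01
  Sp. nigra: 0.1 × 0.07 = 0.007
  Sp. rubra: 0.42 × 0.03 = 0.0126
Sum = 0.05924.
P(Sp. viridis | banded) = 0.02964/0.05924 ≈ 0.500
P(Sp. lutea | banded) = 0.01/0.05924 ≈ 0.169
P(Sp. nigra | banded) = 0.007/0.05924 ≈ 0.118
P(Sp. rubra | banded) = 0.0126/0.05924 ≈ 0.213

Sp. viridis 0.500, Sp. lutea 0.169, Sp. nigra 0.118, Sp. rubra 0.213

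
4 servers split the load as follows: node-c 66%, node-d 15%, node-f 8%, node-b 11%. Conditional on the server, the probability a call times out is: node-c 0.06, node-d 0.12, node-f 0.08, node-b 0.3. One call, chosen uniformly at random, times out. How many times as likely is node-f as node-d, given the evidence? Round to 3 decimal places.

Unnormalized posteriors (prior × likelihood):
  node-c: 0.66 × 0.06 = 0.0396
  node-d: 0.15 × 0.12 = 0.018
  node-f: 0.08 × 0.08 = 0.0064
  node-b: 0.11 × 0.3 = 0.033
Normalizing constant = 0.097.
The ratio is 0.0064 / 0.018 (the normalizer cancels) = 0.356.

0.356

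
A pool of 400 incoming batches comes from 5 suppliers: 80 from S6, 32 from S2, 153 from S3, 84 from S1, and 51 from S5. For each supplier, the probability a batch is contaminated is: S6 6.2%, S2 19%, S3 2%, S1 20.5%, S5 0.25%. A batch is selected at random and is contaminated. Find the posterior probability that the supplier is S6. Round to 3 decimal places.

Prior × likelihood for each hypothesis:
  S6: 0.2 × 0.062 = 0.0124
  S2: 0.08 × 0.19 = 0.0152
  S3: 0.3825 × 0.02 = 0.00765
  S1: 0.21 × 0.205 = 0.04305
  S5: 0.1275 × 0.0025 = 0.00031875
Sum = 0.07861875.
P(S6 | evidence) = 0.0124 / 0.07861875 ≈ 0.158.

0.158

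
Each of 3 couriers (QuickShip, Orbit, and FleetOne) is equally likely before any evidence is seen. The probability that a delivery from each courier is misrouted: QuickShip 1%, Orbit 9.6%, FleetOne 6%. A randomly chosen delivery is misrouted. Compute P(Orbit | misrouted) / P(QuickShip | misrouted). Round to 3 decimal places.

9.600

With a uniform prior (1/3 each), posterior ∝ likelihood:
  QuickShip: 0.01
  Orbit: 0.096
  FleetOne: 0.06
Total = 0.166.
The ratio is 0.096 / 0.01 (the normalizer cancels) = 9.600.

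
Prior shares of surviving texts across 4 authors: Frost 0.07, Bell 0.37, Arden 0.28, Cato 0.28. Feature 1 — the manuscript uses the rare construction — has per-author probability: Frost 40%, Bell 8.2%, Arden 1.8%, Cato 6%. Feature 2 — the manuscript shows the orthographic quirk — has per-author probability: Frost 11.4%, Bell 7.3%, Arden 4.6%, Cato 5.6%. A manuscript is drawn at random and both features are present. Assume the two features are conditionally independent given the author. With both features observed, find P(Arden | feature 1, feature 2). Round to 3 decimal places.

Unnormalized posteriors (prior × likelihood):
  Frost: 0.07 × 0.4 × 0.114 = 0.003192
  Bell: 0.37 × 0.082 × 0.073 = 0.00221482
  Arden: 0.28 × 0.018 × 0.046 = 0.00023184
  Cato: 0.28 × 0.06 × 0.056 = 0.0009408
Total = 0.00657946.
P(Arden | evidence) = 0.00023184 / 0.00657946 ≈ 0.035.

0.035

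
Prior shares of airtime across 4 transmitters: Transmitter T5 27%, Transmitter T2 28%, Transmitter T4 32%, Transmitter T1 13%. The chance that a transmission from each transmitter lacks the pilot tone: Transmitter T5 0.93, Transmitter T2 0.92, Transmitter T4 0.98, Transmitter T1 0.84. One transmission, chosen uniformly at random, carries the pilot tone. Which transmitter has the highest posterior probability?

Taking complements, P(pilot | each) = Transmitter T5 0.07, Transmitter T2 0.08, Transmitter T4 0.02, Transmitter T1 0.16.
By Bayes' rule, posterior ∝ prior × likelihood:
  Transmitter T5: 0.27 × 0.07 = 0.0189
  Transmitter T2: 0.28 × 0.08 = 0.0224
  Transmitter T4: 0.32 × 0.02 = 0.0064
  Transmitter T1: 0.13 × 0.16 = 0.0208
Sum = 0.0685.
Largest term belongs to Transmitter T2, so Transmitter T2 is most probable.

Transmitter T2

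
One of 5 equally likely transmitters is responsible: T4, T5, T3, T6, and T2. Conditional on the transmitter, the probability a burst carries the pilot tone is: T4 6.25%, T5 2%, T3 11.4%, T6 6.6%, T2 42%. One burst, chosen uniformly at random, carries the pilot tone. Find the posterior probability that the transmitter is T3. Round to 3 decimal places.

0.167

Since the prior is uniform, the posterior is proportional to the likelihood:
  T4: 0.0625
  T5: 0.02
  T3: 0.114
  T6: 0.066
  T2: 0.42
Sum = 0.6825.
P(T3 | evidence) = 0.114 / 0.6825 ≈ 0.167.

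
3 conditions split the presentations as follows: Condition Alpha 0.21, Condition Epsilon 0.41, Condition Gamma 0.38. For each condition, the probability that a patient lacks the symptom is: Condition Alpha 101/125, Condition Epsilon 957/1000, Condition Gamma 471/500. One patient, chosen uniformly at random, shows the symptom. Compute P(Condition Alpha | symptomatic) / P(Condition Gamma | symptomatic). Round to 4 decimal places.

1.8294

Taking complements, P(symptomatic | each) = Condition Alpha 0.192, Condition Epsilon 0.043, Condition Gamma 0.058.
Compute prior × likelihood for every hypothesis:
  Condition Alpha: 0.21 × 0.192 = 0.04032
  Condition Epsilon: 0.41 × 0.043 = 0.01763
  Condition Gamma: 0.38 × 0.058 = 0.02204
Sum = 0.07999.
The ratio is 0.04032 / 0.02204 (the normalizer cancels) = 1.8294.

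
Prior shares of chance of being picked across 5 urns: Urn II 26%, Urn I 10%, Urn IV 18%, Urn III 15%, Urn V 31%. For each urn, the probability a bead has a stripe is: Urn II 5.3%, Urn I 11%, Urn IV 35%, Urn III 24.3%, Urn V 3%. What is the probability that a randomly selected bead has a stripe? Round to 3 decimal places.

0.134

Compute prior × likelihood for every hypothesis:
  Urn II: 0.26 × 0.053 = 0.01378
  Urn I: 0.1 × 0.11 = 0.011
  Urn IV: 0.18 × 0.35 = 0.063
  Urn III: 0.15 × 0.243 = 0.03645
  Urn V: 0.31 × 0.03 = 0.0093
P(striped) = 0.01378 + 0.011 + 0.063 + 0.03645 + 0.0093 = 0.13353 → 0.134.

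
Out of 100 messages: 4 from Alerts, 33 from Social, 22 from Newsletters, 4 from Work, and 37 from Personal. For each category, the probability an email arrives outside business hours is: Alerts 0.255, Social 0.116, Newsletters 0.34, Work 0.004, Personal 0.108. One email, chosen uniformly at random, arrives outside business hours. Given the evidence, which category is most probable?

Newsletters

Prior × likelihood for each hypothesis:
  Alerts: 0.04 × 0.255 = 0.0102
  Social: 0.33 × 0.116 = 0.03828
  Newsletters: 0.22 × 0.34 = 0.0748
  Work: 0.04 × 0.004 = 0.00016
  Personal: 0.37 × 0.108 = 0.03996
Normalizing constant = 0.1634.
Largest term belongs to Newsletters, so Newsletters is most probable.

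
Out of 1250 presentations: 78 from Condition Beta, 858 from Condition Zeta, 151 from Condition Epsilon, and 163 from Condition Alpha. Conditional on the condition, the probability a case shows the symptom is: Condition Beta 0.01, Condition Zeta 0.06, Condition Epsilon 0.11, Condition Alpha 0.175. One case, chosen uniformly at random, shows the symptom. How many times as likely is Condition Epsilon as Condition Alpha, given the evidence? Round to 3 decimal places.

0.582

Prior × likelihood for each hypothesis:
  Condition Beta: 0.0624 × 0.01 = 0.000624
  Condition Zeta: 0.6864 × 0.06 = 0.041184
  Condition Epsilon: 0.1208 × 0.11 = 0.013288
  Condition Alpha: 0.1304 × 0.175 = 0.02282
Total = 0.077916.
The ratio is 0.013288 / 0.02282 (the normalizer cancels) = 0.582.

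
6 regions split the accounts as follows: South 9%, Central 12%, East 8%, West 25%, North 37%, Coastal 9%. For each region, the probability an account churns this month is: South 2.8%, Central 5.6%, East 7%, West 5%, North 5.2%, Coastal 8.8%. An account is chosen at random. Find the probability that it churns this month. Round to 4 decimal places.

0.0545

Unnormalized posteriors (prior × likelihood):
  South: 0.09 × 0.028 = 0.00252
  Central: 0.12 × 0.056 = 0.00672
  East: 0.08 × 0.07 = 0.0056
  West: 0.25 × 0.05 = 0.0125
  North: 0.37 × 0.052 = 0.01924
  Coastal: 0.09 × 0.088 = 0.00792
P(churn) = 0.00252 + 0.00672 + 0.0056 + 0.0125 + 0.01924 + 0.00792 = 0.0545 → 0.0545.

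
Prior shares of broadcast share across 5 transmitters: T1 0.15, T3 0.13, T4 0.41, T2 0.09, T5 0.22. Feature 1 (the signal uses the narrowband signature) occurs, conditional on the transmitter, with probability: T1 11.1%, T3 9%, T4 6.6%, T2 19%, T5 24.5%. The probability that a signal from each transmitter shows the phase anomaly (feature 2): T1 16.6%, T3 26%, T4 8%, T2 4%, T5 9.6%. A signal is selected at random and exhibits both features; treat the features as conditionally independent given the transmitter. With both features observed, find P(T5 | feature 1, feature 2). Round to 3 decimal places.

Unnormalized posteriors (prior × likelihood):
  T1: 0.15 × 0.111 × 0.166 = 0.0027639
  T3: 0.13 × 0.09 × 0.26 = 0.003042
  T4: 0.41 × 0.066 × 0.08 = 0.0021648
  T2: 0.09 × 0.19 × 0.04 = 0.000684
  T5: 0.22 × 0.245 × 0.096 = 0.0051744
Sum = 0.0138291.
P(T5 | evidence) = 0.0051744 / 0.0138291 ≈ 0.374.

0.374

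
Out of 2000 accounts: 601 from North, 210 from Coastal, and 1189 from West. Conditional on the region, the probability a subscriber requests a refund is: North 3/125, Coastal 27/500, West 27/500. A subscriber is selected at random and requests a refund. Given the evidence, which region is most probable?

West

Compute prior × likelihood for every hypothesis:
  North: 0.3005 × 0.024 = 0.007212
  Coastal: 0.105 × 0.054 = 0.00567
  West: 0.5945 × 0.054 = 0.032103
Sum = 0.044985.
Largest term belongs to West, so West is most probable.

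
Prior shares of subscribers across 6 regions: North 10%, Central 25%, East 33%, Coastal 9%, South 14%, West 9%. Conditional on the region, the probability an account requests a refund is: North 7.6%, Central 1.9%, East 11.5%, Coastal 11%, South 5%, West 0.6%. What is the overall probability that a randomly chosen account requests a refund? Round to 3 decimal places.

By Bayes' rule, posterior ∝ prior × likelihood:
  North: 0.1 × 0.076 = 0.0076
  Central: 0.25 × 0.019 = 0.00475
  East: 0.33 × 0.115 = 0.03795
  Coastal: 0.09 × 0.11 = 0.0099
  South: 0.14 × 0.05 = 0.007
  West: 0.09 × 0.006 = 0.00054
P(refund) = 0.0076 + 0.00475 + 0.03795 + 0.0099 + 0.007 + 0.00054 = 0.06774 → 0.068.

0.068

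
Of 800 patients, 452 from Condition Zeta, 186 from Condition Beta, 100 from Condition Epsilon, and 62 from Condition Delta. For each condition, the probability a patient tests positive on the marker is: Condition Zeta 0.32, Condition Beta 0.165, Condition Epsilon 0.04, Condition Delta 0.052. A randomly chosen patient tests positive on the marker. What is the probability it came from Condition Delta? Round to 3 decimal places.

Compute prior × likelihood for every hypothesis:
  Condition Zeta: 0.565 × 0.32 = 0.1808
  Condition Beta: 0.2325 × 0.165 = 0.0383625
  Condition Epsilon: 0.125 × 0.04 = 0.005
  Condition Delta: 0.0775 × 0.052 = 0.00403
Total = 0.2281925.
P(Condition Delta | evidence) = 0.00403 / 0.2281925 ≈ 0.018.

0.018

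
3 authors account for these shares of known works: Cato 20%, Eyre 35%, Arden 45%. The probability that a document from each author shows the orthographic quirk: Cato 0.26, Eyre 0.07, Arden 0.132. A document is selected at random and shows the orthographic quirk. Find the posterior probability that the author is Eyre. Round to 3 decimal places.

0.180

By Bayes' rule, posterior ∝ prior × likelihood:
  Cato: 0.2 × 0.26 = 0.052
  Eyre: 0.35 × 0.07 = 0.0245
  Arden: 0.45 × 0.132 = 0.0594
Total = 0.1359.
P(Eyre | evidence) = 0.0245 / 0.1359 ≈ 0.180.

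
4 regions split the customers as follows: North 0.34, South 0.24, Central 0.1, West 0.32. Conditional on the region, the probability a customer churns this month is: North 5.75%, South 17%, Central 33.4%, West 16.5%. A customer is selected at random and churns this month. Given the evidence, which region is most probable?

West

Compute prior × likelihood for every hypothesis:
  North: 0.34 × 0.0575 = 0.01955
  South: 0.24 × 0.17 = 0.0408
  Central: 0.1 × 0.334 = 0.0334
  West: 0.32 × 0.165 = 0.0528
Total = 0.14655.
Largest term belongs to West, so West is most probable.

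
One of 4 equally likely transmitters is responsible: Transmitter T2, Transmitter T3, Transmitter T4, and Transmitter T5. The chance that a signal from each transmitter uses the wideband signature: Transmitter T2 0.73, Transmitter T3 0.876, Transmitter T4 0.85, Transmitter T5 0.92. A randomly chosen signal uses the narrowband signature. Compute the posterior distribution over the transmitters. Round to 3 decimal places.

Transmitter T2 0.433, Transmitter T3 0.199, Transmitter T4 0.240, Transmitter T5 0.128

Taking complements, P(narrowband | each) = Transmitter T2 0.27, Transmitter T3 0.124, Transmitter T4 0.15, Transmitter T5 0.08.
With a uniform prior (1/4 each), posterior ∝ likelihood:
  Transmitter T2: 0.27
  Transmitter T3: 0.124
  Transmitter T4: 0.15
  Transmitter T5: 0.08
Total = 0.624.
P(Transmitter T2 | narrowband) = 0.27/0.624 ≈ 0.433
P(Transmitter T3 | narrowband) = 0.124/0.624 ≈ 0.199
P(Transmitter T4 | narrowband) = 0.15/0.624 ≈ 0.240
P(Transmitter T5 | narrowband) = 0.08/0.624 ≈ 0.128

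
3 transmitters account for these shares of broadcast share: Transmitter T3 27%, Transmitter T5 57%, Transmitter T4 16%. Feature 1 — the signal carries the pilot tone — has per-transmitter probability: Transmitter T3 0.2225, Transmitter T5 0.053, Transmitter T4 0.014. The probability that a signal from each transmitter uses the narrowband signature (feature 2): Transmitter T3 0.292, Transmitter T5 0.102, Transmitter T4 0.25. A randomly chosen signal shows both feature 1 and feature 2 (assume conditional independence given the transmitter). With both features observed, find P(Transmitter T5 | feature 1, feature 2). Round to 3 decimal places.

0.145

Prior × likelihood for each hypothesis:
  Transmitter T3: 0.27 × 0.2225 × 0.292 = 0.0175419
  Transmitter T5: 0.57 × 0.053 × 0.102 = 0.00308142
  Transmitter T4: 0.16 × 0.014 × 0.25 = 0.00056
Normalizing constant = 0.02118332.
P(Transmitter T5 | evidence) = 0.00308142 / 0.02118332 ≈ 0.145.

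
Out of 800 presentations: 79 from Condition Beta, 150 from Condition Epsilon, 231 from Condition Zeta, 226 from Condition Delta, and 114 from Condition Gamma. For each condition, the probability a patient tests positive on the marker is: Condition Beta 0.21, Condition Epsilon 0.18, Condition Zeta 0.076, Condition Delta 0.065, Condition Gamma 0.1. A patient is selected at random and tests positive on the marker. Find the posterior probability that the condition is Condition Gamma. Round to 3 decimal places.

0.131

Unnormalized posteriors (prior × likelihood):
  Condition Beta: 0.09875 × 0.21 = 0.0207375
  Condition Epsilon: 0.1875 × 0.18 = 0.03375
  Condition Zeta: 0.28875 × 0.076 = 0.021945
  Condition Delta: 0.2825 × 0.065 = 0.0183625
  Condition Gamma: 0.1425 × 0.1 = 0.01425
Normalizing constant = 0.109045.
P(Condition Gamma | evidence) = 0.01425 / 0.109045 ≈ 0.131.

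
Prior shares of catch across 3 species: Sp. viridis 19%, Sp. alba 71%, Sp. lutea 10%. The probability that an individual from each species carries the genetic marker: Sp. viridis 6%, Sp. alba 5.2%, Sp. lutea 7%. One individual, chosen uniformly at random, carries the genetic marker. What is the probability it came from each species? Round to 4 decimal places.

Sp. viridis 0.2061, Sp. alba 0.6674, Sp. lutea 0.1265

Compute prior × likelihood for every hypothesis:
  Sp. viridis: 0.19 × 0.06 = 0.0114
  Sp. alba: 0.71 × 0.052 = 0.03692
  Sp. lutea: 0.1 × 0.07 = 0.007
Normalizing constant = 0.05532.
P(Sp. viridis | marker) = 0.0114/0.05532 ≈ 0.2061
P(Sp. alba | marker) = 0.03692/0.05532 ≈ 0.6674
P(Sp. lutea | marker) = 0.007/0.05532 ≈ 0.1265
(Check: 0.2061+0.6674+0.1265 = 1.0000.)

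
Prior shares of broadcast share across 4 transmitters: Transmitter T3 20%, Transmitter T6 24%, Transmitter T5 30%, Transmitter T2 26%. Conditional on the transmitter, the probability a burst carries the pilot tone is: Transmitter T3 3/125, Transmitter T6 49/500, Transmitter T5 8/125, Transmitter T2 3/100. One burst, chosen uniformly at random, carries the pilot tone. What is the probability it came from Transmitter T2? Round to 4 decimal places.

Unnormalized posteriors (prior × likelihood):
  Transmitter T3: 0.2 × 0.024 = 0.0048
  Transmitter T6: 0.24 × 0.098 = 0.02352
  Transmitter T5: 0.3 × 0.064 = 0.0192
  Transmitter T2: 0.26 × 0.03 = 0.0078
Normalizing constant = 0.05532.
P(Transmitter T2 | evidence) = 0.0078 / 0.05532 ≈ 0.1410.

0.1410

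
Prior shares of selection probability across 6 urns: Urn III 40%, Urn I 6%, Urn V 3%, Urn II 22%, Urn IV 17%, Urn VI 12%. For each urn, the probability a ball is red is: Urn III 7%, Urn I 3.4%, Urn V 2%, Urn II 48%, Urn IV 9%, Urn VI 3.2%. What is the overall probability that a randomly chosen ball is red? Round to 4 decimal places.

0.1554

Unnormalized posteriors (prior × likelihood):
  Urn III: 0.4 × 0.07 = 0.028
  Urn I: 0.06 × 0.034 = 0.00204
  Urn V: 0.03 × 0.02 = 0.0006
  Urn II: 0.22 × 0.48 = 0.1056
  Urn IV: 0.17 × 0.09 = 0.0153
  Urn VI: 0.12 × 0.032 = 0.00384
P(red) = 0.028 + 0.00204 + 0.0006 + 0.1056 + 0.0153 + 0.00384 = 0.15538 → 0.1554.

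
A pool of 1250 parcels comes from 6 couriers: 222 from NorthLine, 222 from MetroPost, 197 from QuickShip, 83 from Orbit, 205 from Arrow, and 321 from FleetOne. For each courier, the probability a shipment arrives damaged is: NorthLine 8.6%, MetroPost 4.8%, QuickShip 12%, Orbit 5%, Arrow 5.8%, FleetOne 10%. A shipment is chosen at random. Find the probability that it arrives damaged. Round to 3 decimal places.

0.081

Prior × likelihood for each hypothesis:
  NorthLine: 0.1776 × 0.086 = 0.0152736
  MetroPost: 0.1776 × 0.048 = 0.0085248
  QuickShip: 0.1576 × 0.12 = 0.018912
  Orbit: 0.0664 × 0.05 = 0.00332
  Arrow: 0.164 × 0.058 = 0.009512
  FleetOne: 0.2568 × 0.1 = 0.02568
P(damaged) = 0.0152736 + 0.0085248 + 0.018912 + 0.00332 + 0.009512 + 0.02568 = 0.0812224 → 0.081.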